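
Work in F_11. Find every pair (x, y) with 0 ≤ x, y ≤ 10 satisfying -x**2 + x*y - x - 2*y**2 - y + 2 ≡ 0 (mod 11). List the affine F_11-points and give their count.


Affine F_11-points: {(1, 0), (3, 3), (3, 9), (5, 4), (5, 9), (7, 7), (9, 0), (9, 4), (10, 3), (10, 7)}; count = 10.

For each of the 121 pairs (x, y) ∈ F_11², evaluate f(x, y) mod 11. Record the zeros.
  x = 0: [0↦2, 1↦10, 2↦3, 3↦3, 4↦10, 5↦2, 6↦1, 7↦7, 8↦9, 9↦7, 10↦1]  zeros at y ∈ ∅
  x = 1: [0↦0, 1↦9, 2↦3, 3↦4, 4↦1, 5↦5, 6↦5, 7↦1, 8↦4, 9↦3, 10↦9]  zeros at y ∈ {0}
  x = 2: [0↦7, 1↦6, 2↦1, 3↦3, 4↦1, 5↦6, 6↦7, 7↦4, 8↦8, 9↦8, 10↦4]  zeros at y ∈ ∅
  x = 3: [0↦1, 1↦1, 2↦8, 3↦0, 4↦10, 5↦5, 6↦7, 7↦5, 8↦10, 9↦0, 10↦8]  zeros at y ∈ {3, 9}
  x = 4: [0↦4, 1↦5, 2↦2, 3↦6, 4↦6, 5↦2, 6↦5, 7↦4, 8↦10, 9↦1, 10↦10]  zeros at y ∈ ∅
  x = 5: [0↦5, 1↦7, 2↦5, 3↦10, 4↦0, 5↦8, 6↦1, 7↦1, 8↦8, 9↦0, 10↦10]  zeros at y ∈ {4, 9}
  x = 6: [0↦4, 1↦7, 2↦6, 3↦1, 4↦3, 5↦1, 6↦6, 7↦7, 8↦4, 9↦8, 10↦8]  zeros at y ∈ ∅
  x = 7: [0↦1, 1↦5, 2↦5, 3↦1, 4↦4, 5↦3, 6↦9, 7↦0, 8↦9, 9↦3, 10↦4]  zeros at y ∈ {7}
  x = 8: [0↦7, 1↦1, 2↦2, 3↦10, 4↦3, 5↦3, 6↦10, 7↦2, 8↦1, 9↦7, 10↦9]  zeros at y ∈ ∅
  x = 9: [0↦0, 1↦6, 2↦8, 3↦6, 4↦0, 5↦1, 6↦9, 7↦2, 8↦2, 9↦9, 10↦1]  zeros at y ∈ {0, 4}
  x = 10: [0↦2, 1↦9, 2↦1, 3↦0, 4↦6, 5↦8, 6↦6, 7↦0, 8↦1, 9↦9, 10↦2]  zeros at y ∈ {3, 7}
Collecting zeros: affine points = {(1, 0), (3, 3), (3, 9), (5, 4), (5, 9), (7, 7), (9, 0), (9, 4), (10, 3), (10, 7)}.
Total count |C(F_11)_aff| = 10.


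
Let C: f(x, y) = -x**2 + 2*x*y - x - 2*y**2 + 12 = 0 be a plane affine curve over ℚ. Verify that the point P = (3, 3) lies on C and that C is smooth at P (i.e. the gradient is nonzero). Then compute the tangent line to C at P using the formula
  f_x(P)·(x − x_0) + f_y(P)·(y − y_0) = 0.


Tangent line at P: -x - 6*y + 21 = 0.

Step 1: f(3, 3) = 0, so P lies on C.
Step 2: partial derivatives
  f_x(x, y) = -2*x + 2*y - 1, f_y(x, y) = 2*x - 4*y.
  f_x(P) = -1, f_y(P) = -6 (gradient nonzero, so P is smooth).
Step 3: tangent line at P: -1·(x − 3) + -6·(y − 3) = 0.
Expanding: -x - 6*y + 21 = 0.


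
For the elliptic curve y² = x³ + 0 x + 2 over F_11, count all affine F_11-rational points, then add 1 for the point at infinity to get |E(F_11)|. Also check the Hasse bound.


Affine points = {(1, 5), (1, 6), (4, 0), (6, 3), (6, 8), (7, 2), (7, 9), (9, 4), (9, 7), (10, 1), (10, 10)}; affine count = 11; |E(F_11)| = 12.

Discriminant check: Δ ∝ 4a³ + 27b² = 4·0³ + 27·2² = 4·0 + 27·4 ≡ 9 (mod 11). Nonzero ⇒ E is nonsingular.
For each x ∈ F_11, compute rhs = x³ + 0·x + 2 mod 11, then count y ∈ F_11 with y² ≡ rhs.
  x = 0: rhs = 2, matching y values: none (0 points).
  x = 1: rhs = 3, matching y values: 5, 6 (2 points).
  x = 2: rhs = 10, matching y values: none (0 points).
  x = 3: rhs = 7, matching y values: none (0 points).
  x = 4: rhs = 0, matching y values: 0 (1 points).
  x = 5: rhs = 6, matching y values: none (0 points).
  x = 6: rhs = 9, matching y values: 3, 8 (2 points).
  x = 7: rhs = 4, matching y values: 2, 9 (2 points).
  x = 8: rhs = 8, matching y values: none (0 points).
  x = 9: rhs = 5, matching y values: 4, 7 (2 points).
  x = 10: rhs = 1, matching y values: 1, 10 (2 points).
Total affine count: 11.
Full point count |E(F_11)| = 11 + 1 = 12.
Hasse bound: |12 − (11+1)| = |0| = 0 ≤ 2√11 ≈ 6.6332 ✓.


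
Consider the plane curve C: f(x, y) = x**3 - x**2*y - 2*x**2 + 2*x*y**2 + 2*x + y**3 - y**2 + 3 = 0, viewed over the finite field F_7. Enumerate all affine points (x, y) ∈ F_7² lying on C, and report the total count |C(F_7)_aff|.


Affine F_7-points: {(0, 2), (0, 3), (1, 2), (2, 0), (2, 1), (2, 3), (3, 2), (3, 3), (3, 4), (4, 1), (5, 4)}; count = 11.

For each of the 49 pairs (x, y) ∈ F_7², evaluate f(x, y) mod 7. Record the zeros.
  x = 0: [0↦3, 1↦3, 2↦0, 3↦0, 4↦2, 5↦5, 6↦1]  zeros at y ∈ {2, 3}
  x = 1: [0↦4, 1↦5, 2↦0, 3↦2, 4↦3, 5↦2, 6↦5]  zeros at y ∈ {2}
  x = 2: [0↦0, 1↦0, 2↦5, 3↦0, 4↦5, 5↦5, 6↦6]  zeros at y ∈ {0, 1, 3}
  x = 3: [0↦4, 1↦1, 2↦0, 3↦0, 4↦0, 5↦6, 6↦3]  zeros at y ∈ {2, 3, 4}
  x = 4: [0↦1, 1↦0, 2↦5, 3↦1, 4↦1, 5↦4, 6↦2]  zeros at y ∈ {1}
  x = 5: [0↦4, 1↦3, 2↦5, 3↦2, 4↦0, 5↦5, 6↦2]  zeros at y ∈ {4}
  x = 6: [0↦5, 1↦2, 2↦6, 3↦2, 4↦3, 5↦1, 6↦2]  zeros at y ∈ ∅
Collecting zeros: affine points = {(0, 2), (0, 3), (1, 2), (2, 0), (2, 1), (2, 3), (3, 2), (3, 3), (3, 4), (4, 1), (5, 4)}.
Total count |C(F_7)_aff| = 11.


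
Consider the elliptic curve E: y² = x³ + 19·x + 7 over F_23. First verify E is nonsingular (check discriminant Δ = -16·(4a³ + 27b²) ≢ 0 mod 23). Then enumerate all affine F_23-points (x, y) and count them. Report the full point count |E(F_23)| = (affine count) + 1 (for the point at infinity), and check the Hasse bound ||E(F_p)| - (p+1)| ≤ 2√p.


Affine points = {(1, 2), (1, 21), (4, 3), (4, 20), (7, 0), (8, 2), (8, 21), (10, 1), (10, 22), (11, 11), (11, 12), (12, 10), (12, 13), (13, 6), (13, 17), (14, 2), (14, 21)}; affine count = 17; |E(F_23)| = 18.

Discriminant check: Δ ∝ 4a³ + 27b² = 4·19³ + 27·7² = 4·6859 + 27·49 ≡ 9 (mod 23). Nonzero ⇒ E is nonsingular.
For each x ∈ F_23, compute rhs = x³ + 19·x + 7 mod 23, then count y ∈ F_23 with y² ≡ rhs.
  x = 0: rhs = 7, matching y values: none (0 points).
  x = 1: rhs = 4, matching y values: 2, 21 (2 points).
  x = 2: rhs = 7, matching y values: none (0 points).
  x = 3: rhs = 22, matching y values: none (0 points).
  x = 4: rhs = 9, matching y values: 3, 20 (2 points).
  x = 5: rhs = 20, matching y values: none (0 points).
  x = 6: rhs = 15, matching y values: none (0 points).
  x = 7: rhs = 0, matching y values: 0 (1 points).
  x = 8: rhs = 4, matching y values: 2, 21 (2 points).
  x = 9: rhs = 10, matching y values: none (0 points).
  x = 10: rhs = 1, matching y values: 1, 22 (2 points).
  x = 11: rhs = 6, matching y values: 11, 12 (2 points).
  x = 12: rhs = 8, matching y values: 10, 13 (2 points).
  x = 13: rhs = 13, matching y values: 6, 17 (2 points).
  x = 14: rhs = 4, matching y values: 2, 21 (2 points).
  x = 15: rhs = 10, matching y values: none (0 points).
  x = 16: rhs = 14, matching y values: none (0 points).
  x = 17: rhs = 22, matching y values: none (0 points).
  x = 18: rhs = 17, matching y values: none (0 points).
  x = 19: rhs = 5, matching y values: none (0 points).
  x = 20: rhs = 15, matching y values: none (0 points).
  x = 21: rhs = 7, matching y values: none (0 points).
  x = 22: rhs = 10, matching y values: none (0 points).
Total affine count: 17.
Full point count |E(F_23)| = 17 + 1 = 18.
Hasse bound: |18 − (23+1)| = |-6| = 6 ≤ 2√23 ≈ 9.5917 ✓.


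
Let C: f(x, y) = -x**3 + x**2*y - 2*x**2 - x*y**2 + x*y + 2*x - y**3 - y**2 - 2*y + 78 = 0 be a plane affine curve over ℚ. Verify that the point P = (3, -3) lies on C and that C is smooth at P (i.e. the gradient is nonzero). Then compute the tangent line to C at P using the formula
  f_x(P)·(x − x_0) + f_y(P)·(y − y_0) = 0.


Tangent line at P: -67*x + 7*y + 222 = 0.

Step 1: f(3, -3) = 0, so P lies on C.
Step 2: partial derivatives
  f_x(x, y) = -3*x**2 + 2*x*y - 4*x - y**2 + y + 2, f_y(x, y) = x**2 - 2*x*y + x - 3*y**2 - 2*y - 2.
  f_x(P) = -67, f_y(P) = 7 (gradient nonzero, so P is smooth).
Step 3: tangent line at P: -67·(x − 3) + 7·(y − -3) = 0.
Expanding: -67*x + 7*y + 222 = 0.


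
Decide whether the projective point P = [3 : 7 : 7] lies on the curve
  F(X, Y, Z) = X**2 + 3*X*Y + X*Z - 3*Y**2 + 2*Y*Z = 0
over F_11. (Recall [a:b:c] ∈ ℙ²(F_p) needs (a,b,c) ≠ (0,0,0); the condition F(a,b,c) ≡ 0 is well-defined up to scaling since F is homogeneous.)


F(3,7,7) ≡ 0 (mod 11); P is on the curve.

Evaluate F(3, 7, 7) term-by-term (mod 11).
  X**2 ↦ 1·9·1·1 = 9
  3*X*Y ↦ 3·3·7·1 = 63
  X*Z ↦ 1·3·1·7 = 21
  -3*Y**2 ↦ -3·1·49·1 = -147
  2*Y*Z ↦ 2·1·7·7 = 98
Sum: F(3, 7, 7) = (9) + (63) + (21) + (-147) + (98) = 44.
Reducing mod 11: 44 ≡ 0 (mod 11).
Since F(a, b, c) ≡ 0 (mod 11), P lies on the curve.


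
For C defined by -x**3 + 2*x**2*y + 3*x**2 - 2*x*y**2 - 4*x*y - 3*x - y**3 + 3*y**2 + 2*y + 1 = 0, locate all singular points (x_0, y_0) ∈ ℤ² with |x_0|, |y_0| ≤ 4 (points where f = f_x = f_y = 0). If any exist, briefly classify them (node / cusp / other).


Singular points: {(1, 0)}; classification: cusp.

Compute partial derivatives:
  f_x = -3*x**2 + 4*x*y + 6*x - 2*y**2 - 4*y - 3.
  f_y = 2*x**2 - 4*x*y - 4*x - 3*y**2 + 6*y + 2.
Scan x_0 ∈ {−4, ..., 4}. For each x_0, f_y(x_0, y) is a polynomial in y; find its integer roots y ∈ {−4, ..., 4}, then test f_x and f at those candidates.
  x = -4: f_y(-4, y) = -3*y**2 + 22*y + 50; no integer root y with |y| ≤ 4.
  x = -3: f_y(-3, y) = -3*y**2 + 18*y + 32; no integer root y with |y| ≤ 4.
  x = -2: f_y(-2, y) = -3*y**2 + 14*y + 18; no integer root y with |y| ≤ 4.
  x = -1: f_y(-1, y) = -3*y**2 + 10*y + 8; vanishes at y ∈ {4}. (-1, 4): f_x = -76 ≠ 0.
  x = 0: f_y(0, y) = -3*y**2 + 6*y + 2; no integer root y with |y| ≤ 4.
  x = 1: f_y(1, y) = -3*y**2 + 2*y; vanishes at y ∈ {0}. (1, 0): f_x = 0, f = 0 — SINGULAR.
  x = 2: f_y(2, y) = -3*y**2 - 2*y + 2; no integer root y with |y| ≤ 4.
  x = 3: f_y(3, y) = -3*y**2 - 6*y + 8; no integer root y with |y| ≤ 4.
  x = 4: f_y(4, y) = -3*y**2 - 10*y + 18; no integer root y with |y| ≤ 4.
Only singular point on the grid: (1, 0).
Classify: substitute x = 1 + u, y = 0 + v and expand: f = -u**3 + 2*u**2*v - 2*u*v**2 - v**3 + v**2.
No constant or linear terms (consistent with a singular point). Quadratic part: v**2. Cubic part: -u**3 + 2*u**2*v - 2*u*v**2 - v**3.
The quadratic part v**2 is a perfect square, so there is a single (double) tangent line v = 0, i.e. y = 0. Restricting the cubic part to that line (v = 0) leaves -u**3 ≠ 0, so f is not divisible by v and the branch is v² ≈ u**3 to lowest order — this is a cusp.
Classification: cusp.


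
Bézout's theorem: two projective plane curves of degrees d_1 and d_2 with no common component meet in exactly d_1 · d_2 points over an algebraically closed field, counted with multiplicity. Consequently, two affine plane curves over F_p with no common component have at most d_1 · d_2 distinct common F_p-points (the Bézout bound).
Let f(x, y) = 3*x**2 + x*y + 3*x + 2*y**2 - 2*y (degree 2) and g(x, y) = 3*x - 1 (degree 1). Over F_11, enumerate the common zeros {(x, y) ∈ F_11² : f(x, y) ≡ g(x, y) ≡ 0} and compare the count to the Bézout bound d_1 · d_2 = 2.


Common zeros: ∅; count = 0; Bézout bound = 2.

deg(f) = 2, deg(g) = 1, so Bézout bound = 2.
Scan x ∈ F_11. For each x, list the y ∈ F_11 with f(x, y) ≡ 0 and those with g(x, y) ≡ 0 (mod 11); the common zeros in that column are the intersection.
  x = 0: f ≡ 0 at y ∈ {0, 1}; g ≡ 0 at y ∈ ∅; common: ∅.
  x = 1: f ≡ 0 at y ∈ ∅; g ≡ 0 at y ∈ ∅; common: ∅.
  x = 2: f ≡ 0 at y ∈ ∅; g ≡ 0 at y ∈ ∅; common: ∅.
  x = 3: f ≡ 0 at y ∈ ∅; g ≡ 0 at y ∈ ∅; common: ∅.
  x = 4: f ≡ 0 at y ∈ ∅; g ≡ 0 at y ∈ {0, 1, 2, 3, 4, 5, 6, 7, 8, 9, 10}; common: ∅.
  x = 5: f ≡ 0 at y ∈ {7, 8}; g ≡ 0 at y ∈ ∅; common: ∅.
  x = 6: f ≡ 0 at y ∈ {1, 8}; g ≡ 0 at y ∈ ∅; common: ∅.
  x = 7: f ≡ 0 at y ∈ {4, 10}; g ≡ 0 at y ∈ ∅; common: ∅.
  x = 8: f ≡ 0 at y ∈ ∅; g ≡ 0 at y ∈ ∅; common: ∅.
  x = 9: f ≡ 0 at y ∈ {4, 9}; g ≡ 0 at y ∈ ∅; common: ∅.
  x = 10: f ≡ 0 at y ∈ {0, 7}; g ≡ 0 at y ∈ ∅; common: ∅.
Collecting: common zeros = ∅, so the count is 0.
Comparison with the Bézout bound: 0 ≤ 2 = deg(f)·deg(g), as expected for curves with no common component (the affine F_11-count falls short of the bound because intersections may lie at infinity, over extension fields, or carry multiplicity).


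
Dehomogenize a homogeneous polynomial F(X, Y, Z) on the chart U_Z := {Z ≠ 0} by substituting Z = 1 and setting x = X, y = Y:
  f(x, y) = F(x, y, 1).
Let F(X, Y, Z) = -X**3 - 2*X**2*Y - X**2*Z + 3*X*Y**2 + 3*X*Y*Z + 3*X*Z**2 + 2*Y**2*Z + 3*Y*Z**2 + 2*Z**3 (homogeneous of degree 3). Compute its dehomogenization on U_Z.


f(x, y) = -x**3 - 2*x**2*y - x**2 + 3*x*y**2 + 3*x*y + 3*x + 2*y**2 + 3*y + 2

On U_Z we set Z = 1. Each monomial c·X^i·Y^j·Z^k in F becomes c·x^i·y^j·1^k = c·x^i·y^j.
Substituting Z = 1: F(X, Y, 1) = -x**3 - 2*x**2*y - x**2 + 3*x*y**2 + 3*x*y + 3*x + 2*y**2 + 3*y + 2.
Note: deg(f) ≤ deg(F) = 3; strict inequality happens when F is divisible by Z (lost terms).


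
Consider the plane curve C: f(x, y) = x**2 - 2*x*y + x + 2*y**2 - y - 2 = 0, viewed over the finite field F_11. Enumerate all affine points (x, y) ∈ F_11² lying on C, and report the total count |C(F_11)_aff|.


Affine F_11-points: {(1, 0), (1, 7), (2, 9), (2, 10), (4, 1), (4, 9), (6, 2), (6, 10), (8, 1), (8, 2), (9, 0), (9, 4)}; count = 12.

For each of the 121 pairs (x, y) ∈ F_11², evaluate f(x, y) mod 11. Record the zeros.
  x = 0: [0↦9, 1↦10, 2↦4, 3↦2, 4↦4, 5↦10, 6↦9, 7↦1, 8↦8, 9↦8, 10↦1]  zeros at y ∈ ∅
  x = 1: [0↦0, 1↦10, 2↦2, 3↦9, 4↦9, 5↦2, 6↦10, 7↦0, 8↦5, 9↦3, 10↦5]  zeros at y ∈ {0, 7}
  x = 2: [0↦4, 1↦1, 2↦2, 3↦7, 4↦5, 5↦7, 6↦2, 7↦1, 8↦4, 9↦0, 10↦0]  zeros at y ∈ {9, 10}
  x = 3: [0↦10, 1↦5, 2↦4, 3↦7, 4↦3, 5↦3, 6↦7, 7↦4, 8↦5, 9↦10, 10↦8]  zeros at y ∈ ∅
  x = 4: [0↦7, 1↦0, 2↦8, 3↦9, 4↦3, 5↦1, 6↦3, 7↦9, 8↦8, 9↦0, 10↦7]  zeros at y ∈ {1, 9}
  x = 5: [0↦6, 1↦8, 2↦3, 3↦2, 4↦5, 5↦1, 6↦1, 7↦5, 8↦2, 9↦3, 10↦8]  zeros at y ∈ ∅
  x = 6: [0↦7, 1↦7, 2↦0, 3↦8, 4↦9, 5↦3, 6↦1, 7↦3, 8↦9, 9↦8, 10↦0]  zeros at y ∈ {2, 10}
  x = 7: [0↦10, 1↦8, 2↦10, 3↦5, 4↦4, 5↦7, 6↦3, 7↦3, 8↦7, 9↦4, 10↦5]  zeros at y ∈ ∅
  x = 8: [0↦4, 1↦0, 2↦0, 3↦4, 4↦1, 5↦2, 6↦7, 7↦5, 8↦7, 9↦2, 10↦1]  zeros at y ∈ {1, 2}
  x = 9: [0↦0, 1↦5, 2↦3, 3↦5, 4↦0, 5↦10, 6↦2, 7↦9, 8↦9, 9↦2, 10↦10]  zeros at y ∈ {0, 4}
  x = 10: [0↦9, 1↦1, 2↦8, 3↦8, 4↦1, 5↦9, 6↦10, 7↦4, 8↦2, 9↦4, 10↦10]  zeros at y ∈ ∅
Collecting zeros: affine points = {(1, 0), (1, 7), (2, 9), (2, 10), (4, 1), (4, 9), (6, 2), (6, 10), (8, 1), (8, 2), (9, 0), (9, 4)}.
Total count |C(F_11)_aff| = 12.


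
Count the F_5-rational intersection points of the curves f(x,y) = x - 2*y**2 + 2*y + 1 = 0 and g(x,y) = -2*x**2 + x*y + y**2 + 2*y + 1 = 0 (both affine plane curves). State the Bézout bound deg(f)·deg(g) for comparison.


Common zeros: ∅; count = 0; Bézout bound = 4.

deg(f) = 2, deg(g) = 2, so Bézout bound = 4.
Scan x ∈ F_5. For each x, list the y ∈ F_5 with f(x, y) ≡ 0 and those with g(x, y) ≡ 0 (mod 5); the common zeros in that column are the intersection.
  x = 0: f ≡ 0 at y ∈ ∅; g ≡ 0 at y ∈ {4}; common: ∅.
  x = 1: f ≡ 0 at y ∈ {3}; g ≡ 0 at y ∈ ∅; common: ∅.
  x = 2: f ≡ 0 at y ∈ ∅; g ≡ 0 at y ∈ {2, 4}; common: ∅.
  x = 3: f ≡ 0 at y ∈ {2, 4}; g ≡ 0 at y ∈ ∅; common: ∅.
  x = 4: f ≡ 0 at y ∈ {0, 1}; g ≡ 0 at y ∈ {2}; common: ∅.
Collecting: common zeros = ∅, so the count is 0.
Comparison with the Bézout bound: 0 ≤ 4 = deg(f)·deg(g), as expected for curves with no common component (the affine F_5-count falls short of the bound because intersections may lie at infinity, over extension fields, or carry multiplicity).


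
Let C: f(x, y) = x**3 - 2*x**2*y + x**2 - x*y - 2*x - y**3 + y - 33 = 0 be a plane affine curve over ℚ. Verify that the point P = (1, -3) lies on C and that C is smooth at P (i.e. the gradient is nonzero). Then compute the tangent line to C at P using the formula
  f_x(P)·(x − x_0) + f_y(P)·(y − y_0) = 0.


Tangent line at P: 18*x - 29*y - 105 = 0.

Step 1: f(1, -3) = 0, so P lies on C.
Step 2: partial derivatives
  f_x(x, y) = 3*x**2 - 4*x*y + 2*x - y - 2, f_y(x, y) = -2*x**2 - x - 3*y**2 + 1.
  f_x(P) = 18, f_y(P) = -29 (gradient nonzero, so P is smooth).
Step 3: tangent line at P: 18·(x − 1) + -29·(y − -3) = 0.
Expanding: 18*x - 29*y - 105 = 0.


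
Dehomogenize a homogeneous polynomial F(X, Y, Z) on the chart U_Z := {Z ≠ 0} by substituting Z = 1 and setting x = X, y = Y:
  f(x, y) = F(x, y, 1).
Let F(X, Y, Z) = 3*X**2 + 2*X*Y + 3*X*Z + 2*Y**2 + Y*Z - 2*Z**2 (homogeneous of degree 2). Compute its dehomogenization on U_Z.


f(x, y) = 3*x**2 + 2*x*y + 3*x + 2*y**2 + y - 2

On U_Z we set Z = 1. Each monomial c·X^i·Y^j·Z^k in F becomes c·x^i·y^j·1^k = c·x^i·y^j.
Substituting Z = 1: F(X, Y, 1) = 3*x**2 + 2*x*y + 3*x + 2*y**2 + y - 2.
Note: deg(f) ≤ deg(F) = 2; strict inequality happens when F is divisible by Z (lost terms).


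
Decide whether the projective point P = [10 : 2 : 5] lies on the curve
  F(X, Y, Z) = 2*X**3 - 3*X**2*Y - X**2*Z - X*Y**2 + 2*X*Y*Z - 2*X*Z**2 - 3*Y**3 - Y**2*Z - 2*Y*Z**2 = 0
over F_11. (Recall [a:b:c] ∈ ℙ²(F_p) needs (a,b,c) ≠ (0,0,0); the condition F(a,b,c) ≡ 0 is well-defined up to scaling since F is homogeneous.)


F(10,2,5) ≡ 9 (mod 11); P is NOT on the curve.

Evaluate F(10, 2, 5) term-by-term (mod 11).
  2*X**3 ↦ 2·1000·1·1 = 2000
  -3*X**2*Y ↦ -3·100·2·1 = -600
  -X**2*Z ↦ -1·100·1·5 = -500
  -X*Y**2 ↦ -1·10·4·1 = -40
  2*X*Y*Z ↦ 2·10·2·5 = 200
  -2*X*Z**2 ↦ -2·10·1·25 = -500
  -3*Y**3 ↦ -3·1·8·1 = -24
  -Y**2*Z ↦ -1·1·4·5 = -20
  -2*Y*Z**2 ↦ -2·1·2·25 = -100
Sum: F(10, 2, 5) = (2000) + (-600) + (-500) + (-40) + (200) + (-500) + (-24) + (-20) + (-100) = 416.
Reducing mod 11: 416 ≡ 9 (mod 11).
Since F(a, b, c) ≡ 9 ≠ 0 (mod 11), P does NOT lie on the curve.


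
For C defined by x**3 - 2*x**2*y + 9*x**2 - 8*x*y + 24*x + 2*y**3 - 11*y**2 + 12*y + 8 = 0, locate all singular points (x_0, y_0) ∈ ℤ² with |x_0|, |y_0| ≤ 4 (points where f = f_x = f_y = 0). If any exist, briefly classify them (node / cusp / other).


Singular points: {(-2, 2)}; classification: node.

Compute partial derivatives:
  f_x = 3*x**2 - 4*x*y + 18*x - 8*y + 24.
  f_y = -2*x**2 - 8*x + 6*y**2 - 22*y + 12.
Scan x_0 ∈ {−4, ..., 4}. For each x_0, f_y(x_0, y) is a polynomial in y; find its integer roots y ∈ {−4, ..., 4}, then test f_x and f at those candidates.
  x = -4: f_y(-4, y) = 6*y**2 - 22*y + 12; vanishes at y ∈ {3}. (-4, 3): f_x = 24 ≠ 0.
  x = -3: f_y(-3, y) = 6*y**2 - 22*y + 18; no integer root y with |y| ≤ 4.
  x = -2: f_y(-2, y) = 6*y**2 - 22*y + 20; vanishes at y ∈ {2}. (-2, 2): f_x = 0, f = 0 — SINGULAR.
  x = -1: f_y(-1, y) = 6*y**2 - 22*y + 18; no integer root y with |y| ≤ 4.
  x = 0: f_y(0, y) = 6*y**2 - 22*y + 12; vanishes at y ∈ {3}. (0, 3): f_x = 0 but f = -1 ≠ 0.
  x = 1: f_y(1, y) = 6*y**2 - 22*y + 2; no integer root y with |y| ≤ 4.
  x = 2: f_y(2, y) = 6*y**2 - 22*y - 12; no integer root y with |y| ≤ 4.
  x = 3: f_y(3, y) = 6*y**2 - 22*y - 30; no integer root y with |y| ≤ 4.
  x = 4: f_y(4, y) = 6*y**2 - 22*y - 52; no integer root y with |y| ≤ 4.
Only singular point on the grid: (-2, 2).
Classify: substitute x = -2 + u, y = 2 + v and expand: f = u**3 - 2*u**2*v - u**2 + 2*v**3 + v**2.
No constant or linear terms (consistent with a singular point). Quadratic part: -u**2 + v**2. Cubic part: u**3 - 2*u**2*v + 2*v**3.
The quadratic part v**2 - u**2 = (v − u)(v + u) splits into two distinct linear factors, so there are two distinct tangent lines y − 2 = ±(x − -2) — this is a node (ordinary double point).
Classification: node.


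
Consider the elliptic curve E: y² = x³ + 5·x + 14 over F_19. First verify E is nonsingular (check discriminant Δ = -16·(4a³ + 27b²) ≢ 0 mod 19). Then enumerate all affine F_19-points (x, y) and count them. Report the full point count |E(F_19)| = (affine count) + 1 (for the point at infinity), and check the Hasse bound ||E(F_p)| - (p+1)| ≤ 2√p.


Affine points = {(1, 1), (1, 18), (9, 3), (9, 16), (10, 0), (12, 4), (12, 15), (14, 4), (14, 15), (15, 5), (15, 14)}; affine count = 11; |E(F_19)| = 12.

Discriminant check: Δ ∝ 4a³ + 27b² = 4·5³ + 27·14² = 4·125 + 27·196 ≡ 16 (mod 19). Nonzero ⇒ E is nonsingular.
For each x ∈ F_19, compute rhs = x³ + 5·x + 14 mod 19, then count y ∈ F_19 with y² ≡ rhs.
  x = 0: rhs = 14, matching y values: none (0 points).
  x = 1: rhs = 1, matching y values: 1, 18 (2 points).
  x = 2: rhs = 13, matching y values: none (0 points).
  x = 3: rhs = 18, matching y values: none (0 points).
  x = 4: rhs = 3, matching y values: none (0 points).
  x = 5: rhs = 12, matching y values: none (0 points).
  x = 6: rhs = 13, matching y values: none (0 points).
  x = 7: rhs = 12, matching y values: none (0 points).
  x = 8: rhs = 15, matching y values: none (0 points).
  x = 9: rhs = 9, matching y values: 3, 16 (2 points).
  x = 10: rhs = 0, matching y values: 0 (1 points).
  x = 11: rhs = 13, matching y values: none (0 points).
  x = 12: rhs = 16, matching y values: 4, 15 (2 points).
  x = 13: rhs = 15, matching y values: none (0 points).
  x = 14: rhs = 16, matching y values: 4, 15 (2 points).
  x = 15: rhs = 6, matching y values: 5, 14 (2 points).
  x = 16: rhs = 10, matching y values: none (0 points).
  x = 17: rhs = 15, matching y values: none (0 points).
  x = 18: rhs = 8, matching y values: none (0 points).
Total affine count: 11.
Full point count |E(F_19)| = 11 + 1 = 12.
Hasse bound: |12 − (19+1)| = |-8| = 8 ≤ 2√19 ≈ 8.7178 ✓.


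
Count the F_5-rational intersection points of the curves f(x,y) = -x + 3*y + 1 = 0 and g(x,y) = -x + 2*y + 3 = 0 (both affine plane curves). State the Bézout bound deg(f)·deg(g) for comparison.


Common zeros: {(2, 2)}; count = 1; Bézout bound = 1.

deg(f) = 1, deg(g) = 1, so Bézout bound = 1.
Scan x ∈ F_5. For each x, list the y ∈ F_5 with f(x, y) ≡ 0 and those with g(x, y) ≡ 0 (mod 5); the common zeros in that column are the intersection.
  x = 0: f ≡ 0 at y ∈ {3}; g ≡ 0 at y ∈ {1}; common: ∅.
  x = 1: f ≡ 0 at y ∈ {0}; g ≡ 0 at y ∈ {4}; common: ∅.
  x = 2: f ≡ 0 at y ∈ {2}; g ≡ 0 at y ∈ {2}; common: {2}.
  x = 3: f ≡ 0 at y ∈ {4}; g ≡ 0 at y ∈ {0}; common: ∅.
  x = 4: f ≡ 0 at y ∈ {1}; g ≡ 0 at y ∈ {3}; common: ∅.
Collecting: common zeros = {(2, 2)}, so the count is 1.
Comparison with the Bézout bound: 1 ≤ 1 = deg(f)·deg(g), as expected for curves with no common component (the bound is attained).


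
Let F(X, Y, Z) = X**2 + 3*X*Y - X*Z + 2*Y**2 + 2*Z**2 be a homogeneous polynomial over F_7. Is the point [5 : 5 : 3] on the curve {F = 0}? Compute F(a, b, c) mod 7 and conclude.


F(5,5,3) ≡ 6 (mod 7); P is NOT on the curve.

Evaluate F(5, 5, 3) term-by-term (mod 7).
  X**2 ↦ 1·25·1·1 = 25
  3*X*Y ↦ 3·5·5·1 = 75
  -X*Z ↦ -1·5·1·3 = -15
  2*Y**2 ↦ 2·1·25·1 = 50
  2*Z**2 ↦ 2·1·1·9 = 18
Sum: F(5, 5, 3) = (25) + (75) + (-15) + (50) + (18) = 153.
Reducing mod 7: 153 ≡ 6 (mod 7).
Since F(a, b, c) ≡ 6 ≠ 0 (mod 7), P does NOT lie on the curve.


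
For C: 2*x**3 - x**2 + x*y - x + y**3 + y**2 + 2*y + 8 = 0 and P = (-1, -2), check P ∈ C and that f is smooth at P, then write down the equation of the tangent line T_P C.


Tangent line at P: 5*x + 9*y + 23 = 0.

Step 1: f(-1, -2) = 0, so P lies on C.
Step 2: partial derivatives
  f_x(x, y) = 6*x**2 - 2*x + y - 1, f_y(x, y) = x + 3*y**2 + 2*y + 2.
  f_x(P) = 5, f_y(P) = 9 (gradient nonzero, so P is smooth).
Step 3: tangent line at P: 5·(x − -1) + 9·(y − -2) = 0.
Expanding: 5*x + 9*y + 23 = 0.


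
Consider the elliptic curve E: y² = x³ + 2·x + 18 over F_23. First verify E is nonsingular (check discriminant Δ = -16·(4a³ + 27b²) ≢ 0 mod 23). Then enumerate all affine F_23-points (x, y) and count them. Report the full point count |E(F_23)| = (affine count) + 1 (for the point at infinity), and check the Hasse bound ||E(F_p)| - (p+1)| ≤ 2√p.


Affine points = {(0, 8), (0, 15), (6, 4), (6, 19), (9, 11), (9, 12), (10, 7), (10, 16), (16, 11), (16, 12), (20, 10), (20, 13), (21, 11), (21, 12)}; affine count = 14; |E(F_23)| = 15.

Discriminant check: Δ ∝ 4a³ + 27b² = 4·2³ + 27·18² = 4·8 + 27·324 ≡ 17 (mod 23). Nonzero ⇒ E is nonsingular.
For each x ∈ F_23, compute rhs = x³ + 2·x + 18 mod 23, then count y ∈ F_23 with y² ≡ rhs.
  x = 0: rhs = 18, matching y values: 8, 15 (2 points).
  x = 1: rhs = 21, matching y values: none (0 points).
  x = 2: rhs = 7, matching y values: none (0 points).
  x = 3: rhs = 5, matching y values: none (0 points).
  x = 4: rhs = 21, matching y values: none (0 points).
  x = 5: rhs = 15, matching y values: none (0 points).
  x = 6: rhs = 16, matching y values: 4, 19 (2 points).
  x = 7: rhs = 7, matching y values: none (0 points).
  x = 8: rhs = 17, matching y values: none (0 points).
  x = 9: rhs = 6, matching y values: 11, 12 (2 points).
  x = 10: rhs = 3, matching y values: 7, 16 (2 points).
  x = 11: rhs = 14, matching y values: none (0 points).
  x = 12: rhs = 22, matching y values: none (0 points).
  x = 13: rhs = 10, matching y values: none (0 points).
  x = 14: rhs = 7, matching y values: none (0 points).
  x = 15: rhs = 19, matching y values: none (0 points).
  x = 16: rhs = 6, matching y values: 11, 12 (2 points).
  x = 17: rhs = 20, matching y values: none (0 points).
  x = 18: rhs = 21, matching y values: none (0 points).
  x = 19: rhs = 15, matching y values: none (0 points).
  x = 20: rhs = 8, matching y values: 10, 13 (2 points).
  x = 21: rhs = 6, matching y values: 11, 12 (2 points).
  x = 22: rhs = 15, matching y values: none (0 points).
Total affine count: 14.
Full point count |E(F_23)| = 14 + 1 = 15.
Hasse bound: |15 − (23+1)| = |-9| = 9 ≤ 2√23 ≈ 9.5917 ✓.


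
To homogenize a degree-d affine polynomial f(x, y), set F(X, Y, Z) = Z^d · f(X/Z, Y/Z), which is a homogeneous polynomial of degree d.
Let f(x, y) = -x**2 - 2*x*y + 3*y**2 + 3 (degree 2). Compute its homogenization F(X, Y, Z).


F(X, Y, Z) = -X**2 - 2*X*Y + 3*Y**2 + 3*Z**2

deg(f) = 2.
Substitute x = X/Z, y = Y/Z into f, then multiply by Z^2.
  monomial -1·x^2·y^0 ↦ -1·X^2·Y^0·Z^0.
  monomial -2·x^1·y^1 ↦ -2·X^1·Y^1·Z^0.
  monomial 3·x^0·y^2 ↦ 3·X^0·Y^2·Z^0.
  monomial 3·x^0·y^0 ↦ 3·X^0·Y^0·Z^2.
Collecting: F(X, Y, Z) = -X**2 - 2*X*Y + 3*Y**2 + 3*Z**2.


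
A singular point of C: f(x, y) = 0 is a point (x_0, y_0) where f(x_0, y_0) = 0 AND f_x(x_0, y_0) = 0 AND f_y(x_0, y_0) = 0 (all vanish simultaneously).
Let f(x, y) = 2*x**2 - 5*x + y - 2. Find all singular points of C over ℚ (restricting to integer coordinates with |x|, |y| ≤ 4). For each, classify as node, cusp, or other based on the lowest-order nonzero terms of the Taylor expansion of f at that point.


No singular points in the scanned grid; C is smooth there.

Compute partial derivatives:
  f_x = 4*x - 5.
  f_y = 1.
f_y = 1 is a nonzero constant, so f_y never vanishes: no point (x, y) can satisfy f = f_x = f_y = 0. In particular no (x, y) ∈ {−4, ..., 4}² is singular; the curve is smooth.


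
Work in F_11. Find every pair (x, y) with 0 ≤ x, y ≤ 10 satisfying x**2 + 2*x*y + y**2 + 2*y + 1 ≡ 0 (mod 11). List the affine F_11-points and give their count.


Affine F_11-points: {(0, 10), (2, 6), (2, 10), (6, 3), (6, 5), (7, 8), (7, 9), (8, 6), (8, 9), (10, 3), (10, 8)}; count = 11.

For each of the 121 pairs (x, y) ∈ F_11², evaluate f(x, y) mod 11. Record the zeros.
  x = 0: [0↦1, 1↦4, 2↦9, 3↦5, 4↦3, 5↦3, 6↦5, 7↦9, 8↦4, 9↦1, 10↦0]  zeros at y ∈ {10}
  x = 1: [0↦2, 1↦7, 2↦3, 3↦1, 4↦1, 5↦3, 6↦7, 7↦2, 8↦10, 9↦9, 10↦10]  zeros at y ∈ ∅
  x = 2: [0↦5, 1↦1, 2↦10, 3↦10, 4↦1, 5↦5, 6↦0, 7↦8, 8↦7, 9↦8, 10↦0]  zeros at y ∈ {6, 10}
  x = 3: [0↦10, 1↦8, 2↦8, 3↦10, 4↦3, 5↦9, 6↦6, 7↦5, 8↦6, 9↦9, 10↦3]  zeros at y ∈ ∅
  x = 4: [0↦6, 1↦6, 2↦8, 3↦1, 4↦7, 5↦4, 6↦3, 7↦4, 8↦7, 9↦1, 10↦8]  zeros at y ∈ ∅
  x = 5: [0↦4, 1↦6, 2↦10, 3↦5, 4↦2, 5↦1, 6↦2, 7↦5, 8↦10, 9↦6, 10↦4]  zeros at y ∈ ∅
  x = 6: [0↦4, 1↦8, 2↦3, 3↦0, 4↦10, 5↦0, 6↦3, 7↦8, 8↦4, 9↦2, 10↦2]  zeros at y ∈ {3, 5}
  x = 7: [0↦6, 1↦1, 2↦9, 3↦8, 4↦9, 5↦1, 6↦6, 7↦2, 8↦0, 9↦0, 10↦2]  zeros at y ∈ {8, 9}
  x = 8: [0↦10, 1↦7, 2↦6, 3↦7, 4↦10, 5↦4, 6↦0, 7↦9, 8↦9, 9↦0, 10↦4]  zeros at y ∈ {6, 9}
  x = 9: [0↦5, 1↦4, 2↦5, 3↦8, 4↦2, 5↦9, 6↦7, 7↦7, 8↦9, 9↦2, 10↦8]  zeros at y ∈ ∅
  x = 10: [0↦2, 1↦3, 2↦6, 3↦0, 4↦7, 5↦5, 6↦5, 7↦7, 8↦0, 9↦6, 10↦3]  zeros at y ∈ {3, 8}
Collecting zeros: affine points = {(0, 10), (2, 6), (2, 10), (6, 3), (6, 5), (7, 8), (7, 9), (8, 6), (8, 9), (10, 3), (10, 8)}.
Total count |C(F_11)_aff| = 11.


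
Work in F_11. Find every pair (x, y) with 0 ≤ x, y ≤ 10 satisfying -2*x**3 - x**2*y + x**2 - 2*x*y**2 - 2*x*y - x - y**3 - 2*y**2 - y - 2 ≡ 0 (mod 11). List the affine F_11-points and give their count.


Affine F_11-points: {(0, 9), (2, 2), (4, 1), (6, 3), (10, 7)}; count = 5.

For each of the 121 pairs (x, y) ∈ F_11², evaluate f(x, y) mod 11. Record the zeros.
  x = 0: [0↦9, 1↦5, 2↦2, 3↦5, 4↦8, 5↦5, 6↦1, 7↦1, 8↦10, 9↦0, 10↦9]  zeros at y ∈ {9}
  x = 1: [0↦7, 1↦9, 2↦8, 3↦9, 4↦6, 5↦4, 6↦8, 7↦1, 8↦10, 9↦7, 10↦8]  zeros at y ∈ ∅
  x = 2: [0↦6, 1↦1, 2↦0, 3↦8, 4↦8, 5↦5, 6↦4, 7↦10, 8↦6, 9↦8, 10↦10]  zeros at y ∈ {2}
  x = 3: [0↦5, 1↦2, 2↦10, 3↦1, 4↦2, 5↦7, 6↦10, 7↦5, 8↦8, 9↦2, 10↦3]  zeros at y ∈ ∅
  x = 4: [0↦3, 1↦0, 2↦4, 3↦9, 4↦9, 5↦9, 6↦3, 7↦7, 8↦4, 9↦10, 10↦8]  zeros at y ∈ {1}
  x = 5: [0↦10, 1↦5, 2↦3, 3↦9, 4↦6, 5↦10, 6↦4, 7↦4, 8↦4, 9↦9, 10↦2]  zeros at y ∈ ∅
  x = 6: [0↦3, 1↦5, 2↦6, 3↦0, 4↦3, 5↦9, 6↦1, 7↦6, 8↦7, 9↦9, 10↦6]  zeros at y ∈ {3}
  x = 7: [0↦3, 1↦10, 2↦1, 3↦3, 4↦10, 5↦5, 6↦4, 7↦1, 8↦1, 9↦9, 10↦8]  zeros at y ∈ ∅
  x = 8: [0↦9, 1↦8, 2↦9, 3↦6, 4↦4, 5↦8, 6↦1, 7↦10, 8↦7, 9↦8, 10↦7]  zeros at y ∈ ∅
  x = 9: [0↦9, 1↦9, 2↦7, 3↦8, 4↦6, 5↦6, 6↦2, 7↦10, 8↦2, 9↦5, 10↦2]  zeros at y ∈ ∅
  x = 10: [0↦2, 1↦1, 2↦5, 3↦8, 4↦4, 5↦9, 6↦6, 7↦0, 8↦7, 9↦10, 10↦3]  zeros at y ∈ {7}
Collecting zeros: affine points = {(0, 9), (2, 2), (4, 1), (6, 3), (10, 7)}.
Total count |C(F_11)_aff| = 5.


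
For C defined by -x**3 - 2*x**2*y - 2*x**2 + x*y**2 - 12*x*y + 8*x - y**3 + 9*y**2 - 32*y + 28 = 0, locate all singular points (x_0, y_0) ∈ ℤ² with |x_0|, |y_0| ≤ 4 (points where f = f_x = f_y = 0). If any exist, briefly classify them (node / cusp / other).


Singular points: {(-2, 2)}; classification: cusp.

Compute partial derivatives:
  f_x = -3*x**2 - 4*x*y - 4*x + y**2 - 12*y + 8.
  f_y = -2*x**2 + 2*x*y - 12*x - 3*y**2 + 18*y - 32.
Scan x_0 ∈ {−4, ..., 4}. For each x_0, f_y(x_0, y) is a polynomial in y; find its integer roots y ∈ {−4, ..., 4}, then test f_x and f at those candidates.
  x = -4: f_y(-4, y) = -3*y**2 + 10*y - 16; no integer root y with |y| ≤ 4.
  x = -3: f_y(-3, y) = -3*y**2 + 12*y - 14; no integer root y with |y| ≤ 4.
  x = -2: f_y(-2, y) = -3*y**2 + 14*y - 16; vanishes at y ∈ {2}. (-2, 2): f_x = 0, f = 0 — SINGULAR.
  x = -1: f_y(-1, y) = -3*y**2 + 16*y - 22; no integer root y with |y| ≤ 4.
  x = 0: f_y(0, y) = -3*y**2 + 18*y - 32; no integer root y with |y| ≤ 4.
  x = 1: f_y(1, y) = -3*y**2 + 20*y - 46; no integer root y with |y| ≤ 4.
  x = 2: f_y(2, y) = -3*y**2 + 22*y - 64; no integer root y with |y| ≤ 4.
  x = 3: f_y(3, y) = -3*y**2 + 24*y - 86; no integer root y with |y| ≤ 4.
  x = 4: f_y(4, y) = -3*y**2 + 26*y - 112; no integer root y with |y| ≤ 4.
Only singular point on the grid: (-2, 2).
Classify: substitute x = -2 + u, y = 2 + v and expand: f = -u**3 - 2*u**2*v + u*v**2 - v**3 + v**2.
No constant or linear terms (consistent with a singular point). Quadratic part: v**2. Cubic part: -u**3 - 2*u**2*v + u*v**2 - v**3.
The quadratic part v**2 is a perfect square, so there is a single (double) tangent line v = 0, i.e. y = 2. Restricting the cubic part to that line (v = 0) leaves -u**3 ≠ 0, so f is not divisible by v and the branch is v² ≈ u**3 to lowest order — this is a cusp.
Classification: cusp.


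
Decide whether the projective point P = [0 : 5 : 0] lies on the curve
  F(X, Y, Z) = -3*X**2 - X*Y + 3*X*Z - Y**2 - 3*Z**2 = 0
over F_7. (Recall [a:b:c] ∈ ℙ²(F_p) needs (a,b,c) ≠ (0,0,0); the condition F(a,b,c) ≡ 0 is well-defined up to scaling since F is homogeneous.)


F(0,5,0) ≡ 3 (mod 7); P is NOT on the curve.

Evaluate F(0, 5, 0) term-by-term (mod 7).
  -3*X**2 ↦ -3·0·1·1 = 0
  -X*Y ↦ -1·0·5·1 = 0
  3*X*Z ↦ 3·0·1·0 = 0
  -Y**2 ↦ -1·1·25·1 = -25
  -3*Z**2 ↦ -3·1·1·0 = 0
Sum: F(0, 5, 0) = (0) + (0) + (0) + (-25) + (0) = -25.
Reducing mod 7: -25 ≡ 3 (mod 7).
Since F(a, b, c) ≡ 3 ≠ 0 (mod 7), P does NOT lie on the curve.


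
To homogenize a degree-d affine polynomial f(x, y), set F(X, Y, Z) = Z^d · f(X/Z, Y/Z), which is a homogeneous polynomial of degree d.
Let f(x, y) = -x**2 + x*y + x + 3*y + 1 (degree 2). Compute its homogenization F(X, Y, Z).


F(X, Y, Z) = -X**2 + X*Y + X*Z + 3*Y*Z + Z**2

deg(f) = 2.
Substitute x = X/Z, y = Y/Z into f, then multiply by Z^2.
  monomial -1·x^2·y^0 ↦ -1·X^2·Y^0·Z^0.
  monomial 1·x^1·y^1 ↦ 1·X^1·Y^1·Z^0.
  monomial 1·x^1·y^0 ↦ 1·X^1·Y^0·Z^1.
  monomial 3·x^0·y^1 ↦ 3·X^0·Y^1·Z^1.
  monomial 1·x^0·y^0 ↦ 1·X^0·Y^0·Z^2.
Collecting: F(X, Y, Z) = -X**2 + X*Y + X*Z + 3*Y*Z + Z**2.


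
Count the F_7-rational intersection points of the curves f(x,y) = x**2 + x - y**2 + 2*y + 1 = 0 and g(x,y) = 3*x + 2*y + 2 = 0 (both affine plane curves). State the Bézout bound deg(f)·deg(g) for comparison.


Common zeros: {(4, 0), (6, 4)}; count = 2; Bézout bound = 2.

deg(f) = 2, deg(g) = 1, so Bézout bound = 2.
Scan x ∈ F_7. For each x, list the y ∈ F_7 with f(x, y) ≡ 0 and those with g(x, y) ≡ 0 (mod 7); the common zeros in that column are the intersection.
  x = 0: f ≡ 0 at y ∈ {4, 5}; g ≡ 0 at y ∈ {6}; common: ∅.
  x = 1: f ≡ 0 at y ∈ {3, 6}; g ≡ 0 at y ∈ {1}; common: ∅.
  x = 2: f ≡ 0 at y ∈ {0, 2}; g ≡ 0 at y ∈ {3}; common: ∅.
  x = 3: f ≡ 0 at y ∈ {1}; g ≡ 0 at y ∈ {5}; common: ∅.
  x = 4: f ≡ 0 at y ∈ {0, 2}; g ≡ 0 at y ∈ {0}; common: {0}.
  x = 5: f ≡ 0 at y ∈ {3, 6}; g ≡ 0 at y ∈ {2}; common: ∅.
  x = 6: f ≡ 0 at y ∈ {4, 5}; g ≡ 0 at y ∈ {4}; common: {4}.
Collecting: common zeros = {(4, 0), (6, 4)}, so the count is 2.
Comparison with the Bézout bound: 2 ≤ 2 = deg(f)·deg(g), as expected for curves with no common component (the bound is attained).


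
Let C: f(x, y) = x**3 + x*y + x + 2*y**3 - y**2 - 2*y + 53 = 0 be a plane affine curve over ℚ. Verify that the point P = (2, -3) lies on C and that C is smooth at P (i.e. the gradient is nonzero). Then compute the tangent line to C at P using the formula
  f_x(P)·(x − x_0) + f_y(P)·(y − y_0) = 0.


Tangent line at P: 10*x + 60*y + 160 = 0.

Step 1: f(2, -3) = 0, so P lies on C.
Step 2: partial derivatives
  f_x(x, y) = 3*x**2 + y + 1, f_y(x, y) = x + 6*y**2 - 2*y - 2.
  f_x(P) = 10, f_y(P) = 60 (gradient nonzero, so P is smooth).
Step 3: tangent line at P: 10·(x − 2) + 60·(y − -3) = 0.
Expanding: 10*x + 60*y + 160 = 0.


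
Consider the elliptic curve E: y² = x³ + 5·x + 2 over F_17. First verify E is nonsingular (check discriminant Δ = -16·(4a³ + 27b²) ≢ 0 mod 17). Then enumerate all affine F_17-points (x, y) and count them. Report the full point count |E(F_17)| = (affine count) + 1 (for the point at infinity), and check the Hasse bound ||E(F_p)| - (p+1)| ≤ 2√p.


Affine points = {(0, 6), (0, 11), (1, 5), (1, 12), (4, 1), (4, 16), (5, 4), (5, 13), (10, 7), (10, 10), (15, 1), (15, 16), (16, 8), (16, 9)}; affine count = 14; |E(F_17)| = 15.

Discriminant check: Δ ∝ 4a³ + 27b² = 4·5³ + 27·2² = 4·125 + 27·4 ≡ 13 (mod 17). Nonzero ⇒ E is nonsingular.
For each x ∈ F_17, compute rhs = x³ + 5·x + 2 mod 17, then count y ∈ F_17 with y² ≡ rhs.
  x = 0: rhs = 2, matching y values: 6, 11 (2 points).
  x = 1: rhs = 8, matching y values: 5, 12 (2 points).
  x = 2: rhs = 3, matching y values: none (0 points).
  x = 3: rhs = 10, matching y values: none (0 points).
  x = 4: rhs = 1, matching y values: 1, 16 (2 points).
  x = 5: rhs = 16, matching y values: 4, 13 (2 points).
  x = 6: rhs = 10, matching y values: none (0 points).
  x = 7: rhs = 6, matching y values: none (0 points).
  x = 8: rhs = 10, matching y values: none (0 points).
  x = 9: rhs = 11, matching y values: none (0 points).
  x = 10: rhs = 15, matching y values: 7, 10 (2 points).
  x = 11: rhs = 11, matching y values: none (0 points).
  x = 12: rhs = 5, matching y values: none (0 points).
  x = 13: rhs = 3, matching y values: none (0 points).
  x = 14: rhs = 11, matching y values: none (0 points).
  x = 15: rhs = 1, matching y values: 1, 16 (2 points).
  x = 16: rhs = 13, matching y values: 8, 9 (2 points).
Total affine count: 14.
Full point count |E(F_17)| = 14 + 1 = 15.
Hasse bound: |15 − (17+1)| = |-3| = 3 ≤ 2√17 ≈ 8.2462 ✓.


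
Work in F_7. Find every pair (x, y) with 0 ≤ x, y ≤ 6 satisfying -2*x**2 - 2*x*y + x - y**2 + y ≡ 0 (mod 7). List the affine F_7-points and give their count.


Affine F_7-points: {(0, 0), (0, 1), (1, 2), (1, 4), (3, 1), (4, 0), (6, 4), (6, 6)}; count = 8.

For each of the 49 pairs (x, y) ∈ F_7², evaluate f(x, y) mod 7. Record the zeros.
  x = 0: [0↦0, 1↦0, 2↦5, 3↦1, 4↦2, 5↦1, 6↦5]  zeros at y ∈ {0, 1}
  x = 1: [0↦6, 1↦4, 2↦0, 3↦1, 4↦0, 5↦4, 6↦6]  zeros at y ∈ {2, 4}
  x = 2: [0↦1, 1↦4, 2↦5, 3↦4, 4↦1, 5↦3, 6↦3]  zeros at y ∈ ∅
  x = 3: [0↦6, 1↦0, 2↦6, 3↦3, 4↦5, 5↦5, 6↦3]  zeros at y ∈ {1}
  x = 4: [0↦0, 1↦6, 2↦3, 3↦5, 4↦5, 5↦3, 6↦6]  zeros at y ∈ {0}
  x = 5: [0↦4, 1↦1, 2↦3, 3↦3, 4↦1, 5↦4, 6↦5]  zeros at y ∈ ∅
  x = 6: [0↦4, 1↦6, 2↦6, 3↦4, 4↦0, 5↦1, 6↦0]  zeros at y ∈ {4, 6}
Collecting zeros: affine points = {(0, 0), (0, 1), (1, 2), (1, 4), (3, 1), (4, 0), (6, 4), (6, 6)}.
Total count |C(F_7)_aff| = 8.


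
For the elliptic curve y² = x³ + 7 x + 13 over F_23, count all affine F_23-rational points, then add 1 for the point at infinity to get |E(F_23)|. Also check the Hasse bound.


Affine points = {(0, 6), (0, 17), (2, 9), (2, 14), (4, 6), (4, 17), (5, 9), (5, 14), (6, 8), (6, 15), (8, 11), (8, 12), (9, 0), (10, 5), (10, 18), (11, 8), (11, 15), (12, 10), (12, 13), (13, 1), (13, 22), (14, 7), (14, 16), (16, 9), (16, 14), (17, 10), (17, 13), (19, 6), (19, 17)}; affine count = 29; |E(F_23)| = 30.

Discriminant check: Δ ∝ 4a³ + 27b² = 4·7³ + 27·13² = 4·343 + 27·169 ≡ 1 (mod 23). Nonzero ⇒ E is nonsingular.
For each x ∈ F_23, compute rhs = x³ + 7·x + 13 mod 23, then count y ∈ F_23 with y² ≡ rhs.
  x = 0: rhs = 13, matching y values: 6, 17 (2 points).
  x = 1: rhs = 21, matching y values: none (0 points).
  x = 2: rhs = 12, matching y values: 9, 14 (2 points).
  x = 3: rhs = 15, matching y values: none (0 points).
  x = 4: rhs = 13, matching y values: 6, 17 (2 points).
  x = 5: rhs = 12, matching y values: 9, 14 (2 points).
  x = 6: rhs = 18, matching y values: 8, 15 (2 points).
  x = 7: rhs = 14, matching y values: none (0 points).
  x = 8: rhs = 6, matching y values: 11, 12 (2 points).
  x = 9: rhs = 0, matching y values: 0 (1 points).
  x = 10: rhs = 2, matching y values: 5, 18 (2 points).
  x = 11: rhs = 18, matching y values: 8, 15 (2 points).
  x = 12: rhs = 8, matching y values: 10, 13 (2 points).
  x = 13: rhs = 1, matching y values: 1, 22 (2 points).
  x = 14: rhs = 3, matching y values: 7, 16 (2 points).
  x = 15: rhs = 20, matching y values: none (0 points).
  x = 16: rhs = 12, matching y values: 9, 14 (2 points).
  x = 17: rhs = 8, matching y values: 10, 13 (2 points).
  x = 18: rhs = 14, matching y values: none (0 points).
  x = 19: rhs = 13, matching y values: 6, 17 (2 points).
  x = 20: rhs = 11, matching y values: none (0 points).
  x = 21: rhs = 14, matching y values: none (0 points).
  x = 22: rhs = 5, matching y values: none (0 points).
Total affine count: 29.
Full point count |E(F_23)| = 29 + 1 = 30.
Hasse bound: |30 − (23+1)| = |6| = 6 ≤ 2√23 ≈ 9.5917 ✓.
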